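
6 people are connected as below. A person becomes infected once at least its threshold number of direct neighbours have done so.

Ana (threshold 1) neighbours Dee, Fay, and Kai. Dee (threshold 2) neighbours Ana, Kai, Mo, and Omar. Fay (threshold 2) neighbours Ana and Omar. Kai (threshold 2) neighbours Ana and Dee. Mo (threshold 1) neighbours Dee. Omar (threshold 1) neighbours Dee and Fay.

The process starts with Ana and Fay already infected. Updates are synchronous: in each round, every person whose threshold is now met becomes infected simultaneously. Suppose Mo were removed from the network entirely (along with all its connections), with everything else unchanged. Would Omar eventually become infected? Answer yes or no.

With Mo removed:
Round 1 — Ana, Fay become infected (initial).
Round 2 — checking thresholds:
  Dee: 1 of 3 neighbours < 2, below threshold.
  Kai: 1 of 2 neighbours < 2, below threshold.
  Omar: 1 of 2 neighbours ≥ 1, becomes infected.
Round 3 — checking thresholds:
  Dee: 2 of 3 neighbours ≥ 2, becomes infected.
  Kai: 1 of 2 neighbours < 2, below threshold.
Round 4 — checking thresholds:
  Kai: 2 of 2 neighbours ≥ 2, becomes infected.
Round 5 — no new infections; cascade stops.

yes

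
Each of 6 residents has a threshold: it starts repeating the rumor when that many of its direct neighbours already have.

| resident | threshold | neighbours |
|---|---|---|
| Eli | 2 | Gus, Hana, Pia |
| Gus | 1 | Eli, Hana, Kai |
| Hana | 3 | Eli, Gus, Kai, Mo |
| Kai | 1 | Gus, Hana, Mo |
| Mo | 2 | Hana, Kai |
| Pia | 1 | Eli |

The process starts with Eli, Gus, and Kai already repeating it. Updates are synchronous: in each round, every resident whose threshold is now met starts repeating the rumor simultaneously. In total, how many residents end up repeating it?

Round 1 — Eli, Gus, Kai start repeating the rumor (initial).
Round 2 — checking thresholds:
  Hana: 3 of 4 neighbours ≥ 3, starts repeating the rumor.
  Mo: 1 of 2 neighbours < 2, not yet.
  Pia: 1 of 1 neighbours ≥ 1, starts repeating the rumor.
Round 3 — checking thresholds:
  Mo: 2 of 2 neighbours ≥ 2, starts repeating the rumor.
Round 4 — no new spreads; cascade stops.

6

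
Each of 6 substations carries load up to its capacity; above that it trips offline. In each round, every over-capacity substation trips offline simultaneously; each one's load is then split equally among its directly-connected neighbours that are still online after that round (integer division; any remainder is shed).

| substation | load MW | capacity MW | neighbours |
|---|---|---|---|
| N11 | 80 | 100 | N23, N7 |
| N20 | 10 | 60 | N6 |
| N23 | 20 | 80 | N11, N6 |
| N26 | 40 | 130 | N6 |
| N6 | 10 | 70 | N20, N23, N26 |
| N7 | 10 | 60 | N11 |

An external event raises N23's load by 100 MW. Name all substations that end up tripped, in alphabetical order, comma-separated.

Round 1 — N23 at 120 > 80. N23 trips offline.
  N23 sheds 120 MW to N11, N6: 60 each.
    N11: 80+60 = 140 > 100
    N6: 10+60 = 70 ≤ 70
Round 2 — N11 trips offline.
  N11 sheds 140 MW to N7: 140 each.
    N7: 10+140 = 150 > 60
Round 3 — N7 trips offline.
  N7 sheds 150 MW: no online neighbours, lost.
No further trips.

N11, N23, N7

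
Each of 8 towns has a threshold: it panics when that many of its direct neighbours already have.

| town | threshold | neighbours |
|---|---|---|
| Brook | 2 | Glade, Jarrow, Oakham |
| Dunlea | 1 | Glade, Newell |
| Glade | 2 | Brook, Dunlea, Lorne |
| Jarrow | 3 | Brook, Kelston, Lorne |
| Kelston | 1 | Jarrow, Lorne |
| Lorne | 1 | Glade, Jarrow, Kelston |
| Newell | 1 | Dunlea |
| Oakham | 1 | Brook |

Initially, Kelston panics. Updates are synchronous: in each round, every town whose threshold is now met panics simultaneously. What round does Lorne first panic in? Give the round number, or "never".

2

Round 1 — Kelston panics (initial).
Round 2 — checking thresholds:
  Jarrow: 1 of 3 neighbours < 3, not yet.
  Lorne: 1 of 3 neighbours ≥ 1, panics.
Round 3 — no new panics; cascade stops.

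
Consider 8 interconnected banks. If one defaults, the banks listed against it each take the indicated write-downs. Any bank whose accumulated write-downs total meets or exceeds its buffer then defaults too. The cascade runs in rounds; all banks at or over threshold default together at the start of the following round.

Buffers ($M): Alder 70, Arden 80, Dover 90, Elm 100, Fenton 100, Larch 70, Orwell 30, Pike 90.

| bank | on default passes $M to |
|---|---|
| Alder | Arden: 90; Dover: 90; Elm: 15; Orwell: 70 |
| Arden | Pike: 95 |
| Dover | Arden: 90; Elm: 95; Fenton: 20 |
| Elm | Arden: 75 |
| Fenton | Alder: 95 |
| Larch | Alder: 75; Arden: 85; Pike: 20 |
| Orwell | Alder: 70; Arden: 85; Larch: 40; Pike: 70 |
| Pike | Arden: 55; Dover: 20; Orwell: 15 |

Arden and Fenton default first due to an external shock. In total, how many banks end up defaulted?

7

Round 1 — Arden, Fenton default (initial).
  Alder: +95 → 95 ≥ 70
  Pike: +95 → 95 ≥ 90
Round 2 — Alder, Pike default.
  Dover: +90+20 → 110 ≥ 90
  Elm: +15 → 15 < 100
  Orwell: +70+15 → 85 ≥ 30
Round 3 — Dover, Orwell default.
  Elm: +95 → 110 ≥ 100
  Larch: +40 → 40 < 70
Round 4 — Elm defaults.
No further defaults.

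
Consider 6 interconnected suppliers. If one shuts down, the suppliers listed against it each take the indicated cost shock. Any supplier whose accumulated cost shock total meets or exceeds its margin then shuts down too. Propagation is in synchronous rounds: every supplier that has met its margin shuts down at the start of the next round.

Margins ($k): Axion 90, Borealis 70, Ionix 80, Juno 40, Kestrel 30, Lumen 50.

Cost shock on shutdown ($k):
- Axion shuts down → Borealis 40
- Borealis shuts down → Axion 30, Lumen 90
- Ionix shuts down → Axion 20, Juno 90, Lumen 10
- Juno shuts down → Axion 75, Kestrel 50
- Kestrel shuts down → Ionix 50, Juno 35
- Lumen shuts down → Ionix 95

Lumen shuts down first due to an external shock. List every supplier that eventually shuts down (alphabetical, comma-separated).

Round 1 — Lumen shuts down (initial).
  Ionix: +95 → 95 ≥ 80
Round 2 — Ionix shuts down.
  Axion: +20 → 20 < 90
  Juno: +90 → 90 ≥ 40
Round 3 — Juno shuts down.
  Axion: +75 → 95 ≥ 90
  Kestrel: +50 → 50 ≥ 30
Round 4 — Axion, Kestrel shut down.
  Borealis: +40 → 40 < 70
No further shutdowns.

Axion, Ionix, Juno, Kestrel, Lumen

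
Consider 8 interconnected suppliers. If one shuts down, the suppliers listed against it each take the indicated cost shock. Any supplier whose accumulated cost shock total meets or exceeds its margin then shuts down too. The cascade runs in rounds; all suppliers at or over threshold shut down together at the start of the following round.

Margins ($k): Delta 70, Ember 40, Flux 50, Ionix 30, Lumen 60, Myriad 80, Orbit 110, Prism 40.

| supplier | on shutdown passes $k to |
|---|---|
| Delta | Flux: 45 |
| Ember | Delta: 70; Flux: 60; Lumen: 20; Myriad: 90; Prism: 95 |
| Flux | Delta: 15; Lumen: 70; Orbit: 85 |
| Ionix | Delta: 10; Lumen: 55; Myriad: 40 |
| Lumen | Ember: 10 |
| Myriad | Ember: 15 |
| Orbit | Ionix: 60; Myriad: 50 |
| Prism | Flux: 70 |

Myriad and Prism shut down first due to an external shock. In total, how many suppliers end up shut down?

4

Round 1 — Myriad, Prism shut down (initial).
  Ember: +15 → 15 < 40
  Flux: +70 → 70 ≥ 50
Round 2 — Flux shuts down.
  Delta: +15 → 15 < 70
  Lumen: +70 → 70 ≥ 60
  Orbit: +85 → 85 < 110
Round 3 — Lumen shuts down.
  Ember: +10 → 25 < 40
No further shutdowns.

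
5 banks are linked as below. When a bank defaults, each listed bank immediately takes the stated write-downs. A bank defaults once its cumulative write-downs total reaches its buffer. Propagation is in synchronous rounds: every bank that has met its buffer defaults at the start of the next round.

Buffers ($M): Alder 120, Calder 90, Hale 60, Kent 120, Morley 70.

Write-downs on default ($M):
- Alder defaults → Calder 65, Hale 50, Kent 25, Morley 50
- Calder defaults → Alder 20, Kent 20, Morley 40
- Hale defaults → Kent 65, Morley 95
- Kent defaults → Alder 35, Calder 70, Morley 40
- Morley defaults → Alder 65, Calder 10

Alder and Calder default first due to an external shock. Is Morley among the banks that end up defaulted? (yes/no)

Round 1 — Alder, Calder default (initial).
  Hale: +50 → 50 < 60
  Kent: +25+20 → 45 < 120
  Morley: +50+40 → 90 ≥ 70
Round 2 — Morley defaults.
No further defaults.

yes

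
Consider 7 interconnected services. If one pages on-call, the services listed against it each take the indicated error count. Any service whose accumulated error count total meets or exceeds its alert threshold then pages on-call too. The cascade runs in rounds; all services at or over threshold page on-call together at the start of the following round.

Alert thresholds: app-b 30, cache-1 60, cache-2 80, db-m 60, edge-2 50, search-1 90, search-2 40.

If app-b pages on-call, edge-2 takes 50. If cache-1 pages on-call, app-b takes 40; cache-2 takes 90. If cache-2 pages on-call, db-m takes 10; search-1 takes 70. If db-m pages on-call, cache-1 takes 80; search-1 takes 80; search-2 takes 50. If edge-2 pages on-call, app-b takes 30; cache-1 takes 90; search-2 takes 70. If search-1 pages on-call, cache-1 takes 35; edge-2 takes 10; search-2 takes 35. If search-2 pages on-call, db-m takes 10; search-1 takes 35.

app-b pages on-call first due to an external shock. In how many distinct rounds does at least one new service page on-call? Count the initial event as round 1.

Round 1 — app-b pages on-call (initial).
  edge-2: +50 → 50 ≥ 50
Round 2 — edge-2 pages on-call.
  cache-1: +90 → 90 ≥ 60
  search-2: +70 → 70 ≥ 40
Round 3 — cache-1, search-2 page on-call.
  cache-2: +90 → 90 ≥ 80
  db-m: +10 → 10 < 60
  search-1: +35 → 35 < 90
Round 4 — cache-2 pages on-call.
  db-m: +10 → 20 < 60
  search-1: +70 → 105 ≥ 90
Round 5 — search-1 pages on-call.
No further pages.

5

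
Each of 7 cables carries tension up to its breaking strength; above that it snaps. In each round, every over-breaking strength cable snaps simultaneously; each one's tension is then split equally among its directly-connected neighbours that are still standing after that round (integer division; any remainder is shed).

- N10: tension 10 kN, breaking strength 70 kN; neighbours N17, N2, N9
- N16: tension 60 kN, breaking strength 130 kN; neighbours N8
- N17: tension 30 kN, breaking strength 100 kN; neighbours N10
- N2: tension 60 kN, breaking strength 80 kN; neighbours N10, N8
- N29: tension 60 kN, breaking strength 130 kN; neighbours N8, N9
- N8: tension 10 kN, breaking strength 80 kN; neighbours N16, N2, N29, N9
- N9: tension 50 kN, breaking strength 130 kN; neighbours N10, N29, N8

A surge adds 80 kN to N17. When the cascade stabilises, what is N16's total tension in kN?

103

Round 1 — N17 at 110 > 100. N17 snaps.
  N17 sheds 110 kN to N10: 110 each.
    N10: 10+110 = 120 > 70
Round 2 — N10 snaps.
  N10 sheds 120 kN to N2, N9: 60 each.
    N2: 60+60 = 120 > 80
    N9: 50+60 = 110 ≤ 130
Round 3 — N2 snaps.
  N2 sheds 120 kN to N8: 120 each.
    N8: 10+120 = 130 > 80
Round 4 — N8 snaps.
  N8 sheds 130 kN to N16, N29, N9: 43 each (1 lost).
    N16: 60+43 = 103 ≤ 130
    N29: 60+43 = 103 ≤ 130
    N9: 110+43 = 153 > 130
Round 5 — N9 snaps.
  N9 sheds 153 kN to N29: 153 each.
    N29: 103+153 = 256 > 130
Round 6 — N29 snaps.
  N29 sheds 256 kN: no online neighbours, lost.
No further breaks.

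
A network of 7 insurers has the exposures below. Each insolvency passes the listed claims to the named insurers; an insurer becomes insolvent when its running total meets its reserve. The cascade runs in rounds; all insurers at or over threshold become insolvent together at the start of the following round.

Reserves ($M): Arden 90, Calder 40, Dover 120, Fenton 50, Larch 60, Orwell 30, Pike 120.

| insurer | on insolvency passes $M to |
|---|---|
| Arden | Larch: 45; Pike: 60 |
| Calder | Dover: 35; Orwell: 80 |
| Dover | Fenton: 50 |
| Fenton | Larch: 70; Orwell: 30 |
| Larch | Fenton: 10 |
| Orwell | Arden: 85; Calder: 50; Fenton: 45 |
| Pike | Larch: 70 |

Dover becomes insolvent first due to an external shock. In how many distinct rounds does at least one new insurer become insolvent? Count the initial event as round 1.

4

Round 1 — Dover becomes insolvent (initial).
  Fenton: +50 → 50 ≥ 50
Round 2 — Fenton becomes insolvent.
  Larch: +70 → 70 ≥ 60
  Orwell: +30 → 30 ≥ 30
Round 3 — Larch, Orwell become insolvent.
  Arden: +85 → 85 < 90
  Calder: +50 → 50 ≥ 40
Round 4 — Calder becomes insolvent.
No further insolvencies.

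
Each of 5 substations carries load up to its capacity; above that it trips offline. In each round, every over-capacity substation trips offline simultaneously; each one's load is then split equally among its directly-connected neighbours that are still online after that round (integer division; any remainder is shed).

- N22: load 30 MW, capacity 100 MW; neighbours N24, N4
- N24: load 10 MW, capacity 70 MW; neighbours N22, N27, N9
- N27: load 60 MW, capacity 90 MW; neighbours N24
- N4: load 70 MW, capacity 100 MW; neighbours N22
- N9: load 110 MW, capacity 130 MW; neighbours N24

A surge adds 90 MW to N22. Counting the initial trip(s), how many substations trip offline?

Round 1 — N22 at 120 > 100. N22 trips offline.
  N22 sheds 120 MW to N24, N4: 60 each.
    N24: 10+60 = 70 ≤ 70
    N4: 70+60 = 130 > 100
Round 2 — N4 trips offline.
  N4 sheds 130 MW: no online neighbours, lost.
No further trips.

2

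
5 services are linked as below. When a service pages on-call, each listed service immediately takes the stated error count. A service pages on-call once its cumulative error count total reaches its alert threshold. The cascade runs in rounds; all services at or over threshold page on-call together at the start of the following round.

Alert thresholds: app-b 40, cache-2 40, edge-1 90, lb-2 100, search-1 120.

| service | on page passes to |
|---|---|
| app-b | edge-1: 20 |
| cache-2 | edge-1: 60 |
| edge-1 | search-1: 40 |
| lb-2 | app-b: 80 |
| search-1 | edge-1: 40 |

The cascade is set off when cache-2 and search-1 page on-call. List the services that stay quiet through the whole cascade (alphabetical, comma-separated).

Round 1 — cache-2, search-1 page on-call (initial).
  edge-1: +60+40 → 100 ≥ 90
Round 2 — edge-1 pages on-call.
No further pages.

app-b, lb-2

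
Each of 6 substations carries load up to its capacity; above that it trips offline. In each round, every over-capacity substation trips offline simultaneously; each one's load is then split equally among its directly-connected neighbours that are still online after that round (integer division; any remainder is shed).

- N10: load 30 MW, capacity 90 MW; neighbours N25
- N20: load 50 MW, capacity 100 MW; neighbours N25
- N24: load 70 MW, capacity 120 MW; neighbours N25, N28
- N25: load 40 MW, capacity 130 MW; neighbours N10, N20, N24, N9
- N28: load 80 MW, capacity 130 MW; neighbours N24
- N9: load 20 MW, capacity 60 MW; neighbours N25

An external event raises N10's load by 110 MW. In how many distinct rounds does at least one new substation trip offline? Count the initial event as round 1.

4

Round 1 — N10 at 140 > 90. N10 trips offline.
  N10 sheds 140 MW to N25: 140 each.
    N25: 40+140 = 180 > 130
Round 2 — N25 trips offline.
  N25 sheds 180 MW to N20, N24, N9: 60 each.
    N20: 50+60 = 110 > 100
    N24: 70+60 = 130 > 120
    N9: 20+60 = 80 > 60
Round 3 — N20, N24, N9 trip offline.
  N20 sheds 110 MW: no online neighbours, lost.
  N24 sheds 130 MW to N28: 130 each.
    N28: 80+130 = 210 > 130
  N9 sheds 80 MW: no online neighbours, lost.
Round 4 — N28 trips offline.
  N28 sheds 210 MW: no online neighbours, lost.
No further trips.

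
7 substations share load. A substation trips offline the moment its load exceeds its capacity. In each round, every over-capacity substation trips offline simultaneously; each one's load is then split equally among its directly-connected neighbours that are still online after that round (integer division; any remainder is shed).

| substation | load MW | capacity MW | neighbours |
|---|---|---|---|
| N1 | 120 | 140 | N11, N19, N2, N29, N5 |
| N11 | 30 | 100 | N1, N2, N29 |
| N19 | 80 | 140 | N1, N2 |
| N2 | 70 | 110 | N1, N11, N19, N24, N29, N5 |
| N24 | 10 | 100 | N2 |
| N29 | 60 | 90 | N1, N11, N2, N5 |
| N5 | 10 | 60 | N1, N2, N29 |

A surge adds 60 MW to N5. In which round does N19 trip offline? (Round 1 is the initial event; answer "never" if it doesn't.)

Round 1 — N5 at 70 > 60. N5 trips offline.
  N5 sheds 70 MW to N1, N2, N29: 23 each (1 lost).
    N1: 120+23 = 143 > 140
    N2: 70+23 = 93 ≤ 110
    N29: 60+23 = 83 ≤ 90
Round 2 — N1 trips offline.
  N1 sheds 143 MW to N11, N19, N2, N29: 35 each (3 lost).
    N11: 30+35 = 65 ≤ 100
    N19: 80+35 = 115 ≤ 140
    N2: 93+35 = 128 > 110
    N29: 83+35 = 118 > 90
Round 3 — N2, N29 trip offline.
  N2 sheds 128 MW to N11, N19, N24: 42 each (2 lost).
    N11: 65+42 = 107 > 100
    N19: 115+42 = 157 > 140
    N24: 10+42 = 52 ≤ 100
  N29 sheds 118 MW to N11: 118 each.
    N11: 107+118 = 225 > 100
Round 4 — N11, N19 trip offline.
  N11 sheds 225 MW: no online neighbours, lost.
  N19 sheds 157 MW: no online neighbours, lost.
No further trips.

4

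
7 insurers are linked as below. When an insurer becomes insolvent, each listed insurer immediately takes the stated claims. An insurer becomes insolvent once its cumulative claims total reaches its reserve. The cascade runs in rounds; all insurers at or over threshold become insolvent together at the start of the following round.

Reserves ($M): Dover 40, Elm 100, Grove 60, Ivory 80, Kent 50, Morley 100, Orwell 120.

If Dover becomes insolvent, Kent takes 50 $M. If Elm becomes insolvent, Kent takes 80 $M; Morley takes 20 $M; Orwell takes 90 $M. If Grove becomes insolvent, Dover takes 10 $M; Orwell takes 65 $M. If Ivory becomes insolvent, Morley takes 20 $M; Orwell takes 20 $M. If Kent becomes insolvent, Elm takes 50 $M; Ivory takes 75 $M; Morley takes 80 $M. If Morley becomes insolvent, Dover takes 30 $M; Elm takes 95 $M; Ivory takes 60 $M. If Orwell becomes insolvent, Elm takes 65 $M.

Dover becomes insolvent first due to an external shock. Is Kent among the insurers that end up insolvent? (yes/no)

yes

Round 1 — Dover becomes insolvent (initial).
  Kent: +50 → 50 ≥ 50
Round 2 — Kent becomes insolvent.
  Elm: +50 → 50 < 100
  Ivory: +75 → 75 < 80
  Morley: +80 → 80 < 100
No further insolvencies.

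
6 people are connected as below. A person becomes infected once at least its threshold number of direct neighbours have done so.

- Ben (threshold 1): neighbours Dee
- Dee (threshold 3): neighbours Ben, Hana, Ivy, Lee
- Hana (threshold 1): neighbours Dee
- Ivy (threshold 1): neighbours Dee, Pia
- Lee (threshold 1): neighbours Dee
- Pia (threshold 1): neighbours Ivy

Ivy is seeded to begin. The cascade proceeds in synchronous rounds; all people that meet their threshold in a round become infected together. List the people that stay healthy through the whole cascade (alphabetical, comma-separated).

Round 1 — Ivy becomes infected (initial).
Round 2 — checking thresholds:
  Dee: 1 of 4 neighbours < 3, below threshold.
  Pia: 1 of 1 neighbours ≥ 1, becomes infected.
Round 3 — no new infections; cascade stops.

Ben, Dee, Hana, Lee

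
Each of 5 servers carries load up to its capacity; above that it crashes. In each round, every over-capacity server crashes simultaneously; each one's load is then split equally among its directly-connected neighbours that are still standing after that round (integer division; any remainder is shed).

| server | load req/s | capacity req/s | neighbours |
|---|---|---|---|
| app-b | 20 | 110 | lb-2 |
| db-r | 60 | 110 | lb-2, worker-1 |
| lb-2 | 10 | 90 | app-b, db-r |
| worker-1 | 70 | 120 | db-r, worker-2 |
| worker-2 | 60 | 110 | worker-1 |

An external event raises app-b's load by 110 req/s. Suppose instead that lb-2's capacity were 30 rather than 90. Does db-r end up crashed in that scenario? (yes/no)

With lb-2's capacity at 30:
Round 1 — app-b at 130 > 110. app-b crashes.
  app-b sheds 130 req/s to lb-2: 130 each.
    lb-2: 10+130 = 140 > 30
Round 2 — lb-2 crashes.
  lb-2 sheds 140 req/s to db-r: 140 each.
    db-r: 60+140 = 200 > 110
Round 3 — db-r crashes.
  db-r sheds 200 req/s to worker-1: 200 each.
    worker-1: 70+200 = 270 > 120
Round 4 — worker-1 crashes.
  worker-1 sheds 270 req/s to worker-2: 270 each.
    worker-2: 60+270 = 330 > 110
Round 5 — worker-2 crashes.
  worker-2 sheds 330 req/s: no online neighbours, lost.
No further crashes.

yes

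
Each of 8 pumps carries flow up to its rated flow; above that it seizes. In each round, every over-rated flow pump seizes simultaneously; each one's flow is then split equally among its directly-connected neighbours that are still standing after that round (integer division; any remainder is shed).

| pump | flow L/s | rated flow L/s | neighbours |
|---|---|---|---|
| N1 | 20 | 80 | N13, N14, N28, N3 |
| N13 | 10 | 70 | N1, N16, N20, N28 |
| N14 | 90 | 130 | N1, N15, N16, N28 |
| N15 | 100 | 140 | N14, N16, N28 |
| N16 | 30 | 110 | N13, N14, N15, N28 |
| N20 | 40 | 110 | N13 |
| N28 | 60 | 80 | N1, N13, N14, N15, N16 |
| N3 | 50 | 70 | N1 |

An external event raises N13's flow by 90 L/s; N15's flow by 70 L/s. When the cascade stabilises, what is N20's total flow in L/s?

Round 1 — N13 at 100 > 70; N15 at 170 > 140. N13, N15 seize.
  N13 sheds 100 L/s to N1, N16, N20, N28: 25 each.
    N1: 20+25 = 45 ≤ 80
    N16: 30+25 = 55 ≤ 110
    N20: 40+25 = 65 ≤ 110
    N28: 60+25 = 85 > 80
  N15 sheds 170 L/s to N14, N16, N28: 56 each (2 lost).
    N14: 90+56 = 146 > 130
    N16: 55+56 = 111 > 110
    N28: 85+56 = 141 > 80
Round 2 — N14, N16, N28 seize.
  N14 sheds 146 L/s to N1: 146 each.
    N1: 45+146 = 191 > 80
  N16 sheds 111 L/s: no online neighbours, lost.
  N28 sheds 141 L/s to N1: 141 each.
    N1: 191+141 = 332 > 80
Round 3 — N1 seizes.
  N1 sheds 332 L/s to N3: 332 each.
    N3: 50+332 = 382 > 70
Round 4 — N3 seizes.
  N3 sheds 382 L/s: no online neighbours, lost.
No further seizures.

65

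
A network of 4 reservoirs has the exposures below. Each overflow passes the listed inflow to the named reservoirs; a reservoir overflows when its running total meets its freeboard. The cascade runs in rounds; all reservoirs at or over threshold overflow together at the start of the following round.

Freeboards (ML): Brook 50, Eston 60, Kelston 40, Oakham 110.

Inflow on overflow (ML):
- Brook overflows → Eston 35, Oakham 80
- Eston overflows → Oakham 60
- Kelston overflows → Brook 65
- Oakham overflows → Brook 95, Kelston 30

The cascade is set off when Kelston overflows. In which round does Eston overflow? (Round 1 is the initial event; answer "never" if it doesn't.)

never

Round 1 — Kelston overflows (initial).
  Brook: +65 → 65 ≥ 50
Round 2 — Brook overflows.
  Eston: +35 → 35 < 60
  Oakham: +80 → 80 < 110
No further overflows.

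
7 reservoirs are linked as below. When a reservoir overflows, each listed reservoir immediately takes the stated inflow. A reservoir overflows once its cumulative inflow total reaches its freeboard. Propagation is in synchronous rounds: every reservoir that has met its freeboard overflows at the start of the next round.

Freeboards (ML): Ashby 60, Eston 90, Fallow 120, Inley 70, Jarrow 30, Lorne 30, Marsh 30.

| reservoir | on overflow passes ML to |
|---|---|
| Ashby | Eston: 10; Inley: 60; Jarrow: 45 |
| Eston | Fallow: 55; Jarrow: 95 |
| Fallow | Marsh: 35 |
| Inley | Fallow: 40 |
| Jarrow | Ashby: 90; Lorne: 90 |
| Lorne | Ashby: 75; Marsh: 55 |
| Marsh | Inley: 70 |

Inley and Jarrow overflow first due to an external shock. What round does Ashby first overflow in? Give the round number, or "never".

2

Round 1 — Inley, Jarrow overflow (initial).
  Ashby: +90 → 90 ≥ 60
  Fallow: +40 → 40 < 120
  Lorne: +90 → 90 ≥ 30
Round 2 — Ashby, Lorne overflow.
  Eston: +10 → 10 < 90
  Marsh: +55 → 55 ≥ 30
Round 3 — Marsh overflows.
No further overflows.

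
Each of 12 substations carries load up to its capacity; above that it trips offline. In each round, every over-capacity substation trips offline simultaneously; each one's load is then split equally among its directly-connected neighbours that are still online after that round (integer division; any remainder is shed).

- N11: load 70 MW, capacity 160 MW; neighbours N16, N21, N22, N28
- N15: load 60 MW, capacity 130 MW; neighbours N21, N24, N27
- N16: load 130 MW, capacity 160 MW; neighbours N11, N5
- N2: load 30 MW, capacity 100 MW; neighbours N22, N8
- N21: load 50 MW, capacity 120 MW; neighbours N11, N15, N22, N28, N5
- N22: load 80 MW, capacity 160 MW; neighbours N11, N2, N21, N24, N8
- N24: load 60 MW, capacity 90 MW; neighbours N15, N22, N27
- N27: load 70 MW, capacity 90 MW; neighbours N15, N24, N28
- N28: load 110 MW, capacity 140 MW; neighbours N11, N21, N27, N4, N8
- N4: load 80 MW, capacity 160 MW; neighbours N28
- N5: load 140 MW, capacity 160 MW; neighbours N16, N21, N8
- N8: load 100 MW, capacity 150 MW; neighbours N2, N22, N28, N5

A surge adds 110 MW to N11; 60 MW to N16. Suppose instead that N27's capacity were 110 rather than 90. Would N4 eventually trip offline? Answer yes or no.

With N27's capacity at 110:
Round 1 — N11 at 180 > 160; N16 at 190 > 160. N11, N16 trip offline.
  N11 sheds 180 MW to N21, N22, N28: 60 each.
    N21: 50+60 = 110 ≤ 120
    N22: 80+60 = 140 ≤ 160
    N28: 110+60 = 170 > 140
  N16 sheds 190 MW to N5: 190 each.
    N5: 140+190 = 330 > 160
Round 2 — N28, N5 trip offline.
  N28 sheds 170 MW to N21, N27, N4, N8: 42 each (2 lost).
    N21: 110+42 = 152 > 120
    N27: 70+42 = 112 > 110
    N4: 80+42 = 122 ≤ 160
    N8: 100+42 = 142 ≤ 150
  N5 sheds 330 MW to N21, N8: 165 each.
    N21: 152+165 = 317 > 120
    N8: 142+165 = 307 > 150
Round 3 — N21, N27, N8 trip offline.
  N21 sheds 317 MW to N15, N22: 158 each (1 lost).
    N15: 60+158 = 218 > 130
    N22: 140+158 = 298 > 160
  N27 sheds 112 MW to N15, N24: 56 each.
    N15: 218+56 = 274 > 130
    N24: 60+56 = 116 > 90
  N8 sheds 307 MW to N2, N22: 153 each (1 lost).
    N2: 30+153 = 183 > 100
    N22: 298+153 = 451 > 160
Round 4 — N15, N2, N22, N24 trip offline.
  N15 sheds 274 MW: no online neighbours, lost.
  N2 sheds 183 MW: no online neighbours, lost.
  N22 sheds 451 MW: no online neighbours, lost.
  N24 sheds 116 MW: no online neighbours, lost.
No further trips.

no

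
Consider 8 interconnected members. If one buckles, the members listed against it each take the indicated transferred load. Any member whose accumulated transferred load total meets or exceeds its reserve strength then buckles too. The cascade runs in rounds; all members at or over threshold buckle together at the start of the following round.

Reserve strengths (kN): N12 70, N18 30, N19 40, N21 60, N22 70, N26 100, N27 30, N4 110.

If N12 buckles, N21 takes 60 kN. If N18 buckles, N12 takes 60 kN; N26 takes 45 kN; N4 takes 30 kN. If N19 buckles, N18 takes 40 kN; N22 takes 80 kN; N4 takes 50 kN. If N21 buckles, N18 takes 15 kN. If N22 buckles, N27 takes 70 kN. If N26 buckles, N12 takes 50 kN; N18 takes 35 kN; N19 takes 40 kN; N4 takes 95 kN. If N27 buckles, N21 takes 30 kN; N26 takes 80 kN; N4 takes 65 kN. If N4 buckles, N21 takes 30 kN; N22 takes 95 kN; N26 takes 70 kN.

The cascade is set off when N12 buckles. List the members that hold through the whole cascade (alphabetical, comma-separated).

N18, N19, N22, N26, N27, N4

Round 1 — N12 buckles (initial).
  N21: +60 → 60 ≥ 60
Round 2 — N21 buckles.
  N18: +15 → 15 < 30
No further bucklings.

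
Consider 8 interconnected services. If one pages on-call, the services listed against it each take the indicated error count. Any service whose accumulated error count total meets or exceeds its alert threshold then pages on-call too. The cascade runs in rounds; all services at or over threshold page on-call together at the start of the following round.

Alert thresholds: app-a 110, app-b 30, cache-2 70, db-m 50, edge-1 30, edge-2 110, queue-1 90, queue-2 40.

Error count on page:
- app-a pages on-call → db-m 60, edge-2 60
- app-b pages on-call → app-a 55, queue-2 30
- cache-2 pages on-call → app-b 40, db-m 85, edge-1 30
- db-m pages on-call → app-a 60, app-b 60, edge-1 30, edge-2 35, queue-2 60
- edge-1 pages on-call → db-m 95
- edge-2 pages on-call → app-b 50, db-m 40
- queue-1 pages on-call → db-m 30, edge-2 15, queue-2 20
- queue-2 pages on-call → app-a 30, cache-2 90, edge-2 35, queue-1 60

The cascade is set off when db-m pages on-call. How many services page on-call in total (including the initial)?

Round 1 — db-m pages on-call (initial).
  app-a: +60 → 60 < 110
  app-b: +60 → 60 ≥ 30
  edge-1: +30 → 30 ≥ 30
  edge-2: +35 → 35 < 110
  queue-2: +60 → 60 ≥ 40
Round 2 — app-b, edge-1, queue-2 page on-call.
  app-a: +55+30 → 145 ≥ 110
  cache-2: +90 → 90 ≥ 70
  edge-2: +35 → 70 < 110
  queue-1: +60 → 60 < 90
Round 3 — app-a, cache-2 page on-call.
  edge-2: +60 → 130 ≥ 110
Round 4 — edge-2 pages on-call.
No further pages.

7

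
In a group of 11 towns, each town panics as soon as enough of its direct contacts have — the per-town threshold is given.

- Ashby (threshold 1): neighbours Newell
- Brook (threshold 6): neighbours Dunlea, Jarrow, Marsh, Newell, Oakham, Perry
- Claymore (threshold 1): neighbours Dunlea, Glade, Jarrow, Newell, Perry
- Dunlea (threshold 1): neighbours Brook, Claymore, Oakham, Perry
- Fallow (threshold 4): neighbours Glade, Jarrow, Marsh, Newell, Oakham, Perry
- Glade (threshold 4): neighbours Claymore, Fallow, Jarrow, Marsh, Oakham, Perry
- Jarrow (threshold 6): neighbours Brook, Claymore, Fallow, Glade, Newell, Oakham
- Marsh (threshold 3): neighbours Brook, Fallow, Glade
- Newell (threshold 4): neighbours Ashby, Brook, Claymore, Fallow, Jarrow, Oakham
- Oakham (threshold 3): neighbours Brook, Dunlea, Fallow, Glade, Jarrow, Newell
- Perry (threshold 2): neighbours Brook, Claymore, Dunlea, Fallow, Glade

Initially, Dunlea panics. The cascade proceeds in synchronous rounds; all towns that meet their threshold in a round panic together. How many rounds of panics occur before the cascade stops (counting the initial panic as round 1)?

Round 1 — Dunlea panics (initial).
Round 2 — checking thresholds:
  Brook: 1 of 6 neighbours < 6, not yet.
  Claymore: 1 of 5 neighbours ≥ 1, panics.
  Oakham: 1 of 6 neighbours < 3, not yet.
  Perry: 1 of 5 neighbours < 2, not yet.
Round 3 — checking thresholds:
  Brook: 1 of 6 neighbours < 6, not yet.
  Glade: 1 of 6 neighbours < 4, not yet.
  Jarrow: 1 of 6 neighbours < 6, not yet.
  Newell: 1 of 6 neighbours < 4, not yet.
  Oakham: 1 of 6 neighbours < 3, not yet.
  Perry: 2 of 5 neighbours ≥ 2, panics.
Round 4 — no new panics; cascade stops.

3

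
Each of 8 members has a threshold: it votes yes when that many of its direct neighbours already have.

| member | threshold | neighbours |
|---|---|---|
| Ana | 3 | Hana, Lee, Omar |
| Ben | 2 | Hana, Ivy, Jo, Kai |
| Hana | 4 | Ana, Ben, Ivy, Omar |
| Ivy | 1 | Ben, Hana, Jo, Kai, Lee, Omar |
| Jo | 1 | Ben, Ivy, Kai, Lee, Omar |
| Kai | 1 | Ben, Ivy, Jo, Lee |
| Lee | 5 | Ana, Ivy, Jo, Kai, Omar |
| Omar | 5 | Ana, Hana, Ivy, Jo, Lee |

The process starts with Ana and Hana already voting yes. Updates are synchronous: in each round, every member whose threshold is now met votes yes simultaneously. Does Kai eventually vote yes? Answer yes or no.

Round 1 — Ana, Hana vote yes (initial).
Round 2 — checking thresholds:
  Ben: 1 of 4 neighbours < 2, holds.
  Ivy: 1 of 6 neighbours ≥ 1, votes yes.
  Lee: 1 of 5 neighbours < 5, holds.
  Omar: 2 of 5 neighbours < 5, holds.
Round 3 — checking thresholds:
  Ben: 2 of 4 neighbours ≥ 2, votes yes.
  Jo: 1 of 5 neighbours ≥ 1, votes yes.
  Kai: 1 of 4 neighbours ≥ 1, votes yes.
  Lee: 2 of 5 neighbours < 5, holds.
  Omar: 3 of 5 neighbours < 5, holds.
Round 4 — no new yes votes; cascade stops.

yes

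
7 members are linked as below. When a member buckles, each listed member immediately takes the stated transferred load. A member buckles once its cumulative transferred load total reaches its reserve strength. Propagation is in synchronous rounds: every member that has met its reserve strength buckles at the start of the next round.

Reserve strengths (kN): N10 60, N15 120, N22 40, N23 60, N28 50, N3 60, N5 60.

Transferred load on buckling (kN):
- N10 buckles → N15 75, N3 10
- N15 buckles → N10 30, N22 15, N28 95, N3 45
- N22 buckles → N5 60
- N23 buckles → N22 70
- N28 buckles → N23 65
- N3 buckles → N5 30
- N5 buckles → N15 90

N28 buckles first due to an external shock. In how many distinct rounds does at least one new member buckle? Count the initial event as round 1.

Round 1 — N28 buckles (initial).
  N23: +65 → 65 ≥ 60
Round 2 — N23 buckles.
  N22: +70 → 70 ≥ 40
Round 3 — N22 buckles.
  N5: +60 → 60 ≥ 60
Round 4 — N5 buckles.
  N15: +90 → 90 < 120
No further bucklings.

4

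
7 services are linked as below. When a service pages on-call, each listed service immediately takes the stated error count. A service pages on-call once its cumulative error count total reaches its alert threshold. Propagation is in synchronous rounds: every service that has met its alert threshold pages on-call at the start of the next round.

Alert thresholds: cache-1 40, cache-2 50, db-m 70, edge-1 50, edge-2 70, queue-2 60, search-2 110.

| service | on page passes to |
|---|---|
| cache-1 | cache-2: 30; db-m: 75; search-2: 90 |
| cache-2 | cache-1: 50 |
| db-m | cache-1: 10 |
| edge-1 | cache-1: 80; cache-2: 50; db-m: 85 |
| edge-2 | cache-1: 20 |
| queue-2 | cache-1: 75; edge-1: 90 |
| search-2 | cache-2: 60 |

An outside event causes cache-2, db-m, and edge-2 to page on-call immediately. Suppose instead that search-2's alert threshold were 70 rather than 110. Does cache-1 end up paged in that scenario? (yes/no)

With search-2's alert threshold at 70:
Round 1 — cache-2, db-m, edge-2 page on-call (initial).
  cache-1: +50+10+20 → 80 ≥ 40
Round 2 — cache-1 pages on-call.
  search-2: +90 → 90 ≥ 70
Round 3 — search-2 pages on-call.
No further pages.

yes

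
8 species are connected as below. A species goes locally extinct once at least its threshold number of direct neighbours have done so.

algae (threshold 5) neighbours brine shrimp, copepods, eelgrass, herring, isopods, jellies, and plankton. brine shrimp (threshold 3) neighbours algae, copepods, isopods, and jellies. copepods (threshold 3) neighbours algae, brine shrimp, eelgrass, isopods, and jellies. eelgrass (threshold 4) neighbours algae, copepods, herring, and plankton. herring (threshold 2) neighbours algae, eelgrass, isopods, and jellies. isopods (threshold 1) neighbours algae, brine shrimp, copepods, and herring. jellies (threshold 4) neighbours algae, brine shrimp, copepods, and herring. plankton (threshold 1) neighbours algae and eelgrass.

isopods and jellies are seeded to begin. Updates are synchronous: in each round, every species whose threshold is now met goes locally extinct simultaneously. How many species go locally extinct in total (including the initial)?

Round 1 — isopods, jellies go locally extinct (initial).
Round 2 — checking thresholds:
  algae: 2 of 7 neighbours < 5, holds.
  brine shrimp: 2 of 4 neighbours < 3, holds.
  copepods: 2 of 5 neighbours < 3, holds.
  herring: 2 of 4 neighbours ≥ 2, goes locally extinct.
Round 3 — no new extinctions; cascade stops.

3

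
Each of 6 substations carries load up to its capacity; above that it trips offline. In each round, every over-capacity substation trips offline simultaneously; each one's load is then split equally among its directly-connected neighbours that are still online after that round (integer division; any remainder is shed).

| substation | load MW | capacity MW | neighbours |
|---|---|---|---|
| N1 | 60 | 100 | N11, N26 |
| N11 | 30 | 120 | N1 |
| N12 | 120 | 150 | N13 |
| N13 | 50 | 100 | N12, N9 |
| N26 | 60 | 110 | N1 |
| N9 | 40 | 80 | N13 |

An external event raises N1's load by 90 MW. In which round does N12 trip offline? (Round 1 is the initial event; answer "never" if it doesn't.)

Round 1 — N1 at 150 > 100. N1 trips offline.
  N1 sheds 150 MW to N11, N26: 75 each.
    N11: 30+75 = 105 ≤ 120
    N26: 60+75 = 135 > 110
Round 2 — N26 trips offline.
  N26 sheds 135 MW: no online neighbours, lost.
No further trips.

never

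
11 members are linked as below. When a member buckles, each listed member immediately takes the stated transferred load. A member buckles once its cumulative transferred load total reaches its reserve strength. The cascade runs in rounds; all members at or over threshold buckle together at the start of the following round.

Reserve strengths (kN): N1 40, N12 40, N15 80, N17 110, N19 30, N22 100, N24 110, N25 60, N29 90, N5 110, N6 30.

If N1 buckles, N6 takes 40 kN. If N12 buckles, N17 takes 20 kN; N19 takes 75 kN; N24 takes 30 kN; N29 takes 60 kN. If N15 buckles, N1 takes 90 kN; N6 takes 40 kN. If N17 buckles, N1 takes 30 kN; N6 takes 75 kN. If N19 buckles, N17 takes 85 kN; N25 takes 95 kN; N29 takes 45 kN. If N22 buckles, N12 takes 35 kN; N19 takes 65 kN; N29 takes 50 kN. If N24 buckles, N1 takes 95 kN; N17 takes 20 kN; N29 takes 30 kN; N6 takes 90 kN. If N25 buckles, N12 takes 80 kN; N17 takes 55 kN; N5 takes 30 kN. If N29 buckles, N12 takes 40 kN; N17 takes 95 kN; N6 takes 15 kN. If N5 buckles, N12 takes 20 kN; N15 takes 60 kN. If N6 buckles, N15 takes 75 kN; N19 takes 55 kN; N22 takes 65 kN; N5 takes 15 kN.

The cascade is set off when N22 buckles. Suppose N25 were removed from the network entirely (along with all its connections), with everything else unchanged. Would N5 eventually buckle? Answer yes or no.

no

With N25 removed:
Round 1 — N22 buckles (initial).
  N12: +35 → 35 < 40
  N19: +65 → 65 ≥ 30
  N29: +50 → 50 < 90
Round 2 — N19 buckles.
  N17: +85 → 85 < 110
  N29: +45 → 95 ≥ 90
Round 3 — N29 buckles.
  N12: +40 → 75 ≥ 40
  N17: +95 → 180 ≥ 110
  N6: +15 → 15 < 30
Round 4 — N12, N17 buckle.
  N1: +30 → 30 < 40
  N24: +30 → 30 < 110
  N6: +75 → 90 ≥ 30
Round 5 — N6 buckles.
  N15: +75 → 75 < 80
  N5: +15 → 15 < 110
No further bucklings.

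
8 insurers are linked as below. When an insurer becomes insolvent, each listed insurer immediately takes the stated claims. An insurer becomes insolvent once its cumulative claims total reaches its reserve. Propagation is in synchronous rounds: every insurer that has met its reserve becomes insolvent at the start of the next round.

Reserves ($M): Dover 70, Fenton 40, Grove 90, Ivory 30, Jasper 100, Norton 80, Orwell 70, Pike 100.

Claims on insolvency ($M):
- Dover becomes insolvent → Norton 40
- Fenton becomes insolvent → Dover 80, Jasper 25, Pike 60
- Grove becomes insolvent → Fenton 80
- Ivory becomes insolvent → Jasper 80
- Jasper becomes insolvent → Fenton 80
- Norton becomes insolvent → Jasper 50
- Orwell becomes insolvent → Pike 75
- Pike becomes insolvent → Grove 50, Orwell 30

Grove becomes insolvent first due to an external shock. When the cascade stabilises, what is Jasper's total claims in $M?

Round 1 — Grove becomes insolvent (initial).
  Fenton: +80 → 80 ≥ 40
Round 2 — Fenton becomes insolvent.
  Dover: +80 → 80 ≥ 70
  Jasper: +25 → 25 < 100
  Pike: +60 → 60 < 100
Round 3 — Dover becomes insolvent.
  Norton: +40 → 40 < 80
No further insolvencies.

25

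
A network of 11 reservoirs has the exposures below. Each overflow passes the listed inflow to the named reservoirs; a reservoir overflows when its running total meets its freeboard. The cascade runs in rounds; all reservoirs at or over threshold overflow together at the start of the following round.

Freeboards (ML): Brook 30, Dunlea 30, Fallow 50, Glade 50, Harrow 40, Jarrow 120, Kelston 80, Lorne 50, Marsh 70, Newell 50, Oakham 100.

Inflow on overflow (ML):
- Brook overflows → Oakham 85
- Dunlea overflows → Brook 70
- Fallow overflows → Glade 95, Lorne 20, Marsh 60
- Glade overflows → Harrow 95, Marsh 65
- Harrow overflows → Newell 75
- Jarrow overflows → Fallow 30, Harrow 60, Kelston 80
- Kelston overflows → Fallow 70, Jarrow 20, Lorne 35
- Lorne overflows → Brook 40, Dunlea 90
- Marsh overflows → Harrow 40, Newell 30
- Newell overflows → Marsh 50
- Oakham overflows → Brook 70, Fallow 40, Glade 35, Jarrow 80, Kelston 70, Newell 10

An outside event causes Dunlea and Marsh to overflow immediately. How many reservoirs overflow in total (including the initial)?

Round 1 — Dunlea, Marsh overflow (initial).
  Brook: +70 → 70 ≥ 30
  Harrow: +40 → 40 ≥ 40
  Newell: +30 → 30 < 50
Round 2 — Brook, Harrow overflow.
  Newell: +75 → 105 ≥ 50
  Oakham: +85 → 85 < 100
Round 3 — Newell overflows.
No further overflows.

5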